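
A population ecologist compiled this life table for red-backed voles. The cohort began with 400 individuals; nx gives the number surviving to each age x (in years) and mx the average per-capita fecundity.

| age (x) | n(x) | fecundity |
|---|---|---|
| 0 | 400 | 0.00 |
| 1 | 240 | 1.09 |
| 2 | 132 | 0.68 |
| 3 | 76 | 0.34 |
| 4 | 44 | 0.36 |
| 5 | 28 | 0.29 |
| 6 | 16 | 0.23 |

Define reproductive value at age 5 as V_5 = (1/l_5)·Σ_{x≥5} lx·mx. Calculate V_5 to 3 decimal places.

lx = nx/n0 = nx/400: 1, 0.6, 0.33, 0.19, 0.11, 0.07, 0.04
lx·mx for x ≥ 5: 0.0203, 0.0092 → sum = 0.0295
V_5 = 0.0295 / l_5 = 0.0295 / 0.07 = 0.421429… → 0.421

0.421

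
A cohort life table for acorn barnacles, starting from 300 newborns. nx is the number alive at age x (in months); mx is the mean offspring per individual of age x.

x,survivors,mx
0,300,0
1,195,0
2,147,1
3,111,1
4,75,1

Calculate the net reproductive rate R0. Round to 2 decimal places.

1.11

lx = nx/n0 = nx/300: 1, 0.65, 0.49, 0.37, 0.25
lx·mx by age: 0, 0, 0.49, 0.37, 0.25
R0 = Σ lx·mx = 1.11 → 1.11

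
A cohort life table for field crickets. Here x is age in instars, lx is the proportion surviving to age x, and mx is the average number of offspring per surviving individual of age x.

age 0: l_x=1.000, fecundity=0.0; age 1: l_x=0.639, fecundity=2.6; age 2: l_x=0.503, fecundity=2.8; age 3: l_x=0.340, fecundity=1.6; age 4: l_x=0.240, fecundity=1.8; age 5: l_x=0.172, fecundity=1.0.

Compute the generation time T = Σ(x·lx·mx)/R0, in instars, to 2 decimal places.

lx·mx: 0, 1.6614, 1.4084, 0.544, 0.432, 0.172 → R0 = 4.2178
x·lx·mx: 0, 1.6614, 2.8168, 1.632, 1.728, 0.86 → Σ = 8.6982
T = 8.6982 / 4.2178 = 2.06226… → 2.06

2.06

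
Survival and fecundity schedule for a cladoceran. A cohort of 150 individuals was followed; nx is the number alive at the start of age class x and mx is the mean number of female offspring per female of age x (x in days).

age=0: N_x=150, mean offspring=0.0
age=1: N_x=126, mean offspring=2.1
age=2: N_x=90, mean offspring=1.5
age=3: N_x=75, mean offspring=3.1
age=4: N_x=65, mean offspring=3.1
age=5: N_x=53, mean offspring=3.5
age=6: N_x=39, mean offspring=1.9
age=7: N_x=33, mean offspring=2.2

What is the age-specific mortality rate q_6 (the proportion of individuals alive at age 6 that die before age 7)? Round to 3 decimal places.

0.154

lx = nx/n0 = nx/150: 1, 0.84, 0.6, 0.5, 0.43333…, 0.35333…, 0.26, 0.22
q_6 = (l_6 − l_7) / l_6 = (0.26 − 0.22) / 0.26
     = 0.04 / 0.26 = 0.153846… → 0.154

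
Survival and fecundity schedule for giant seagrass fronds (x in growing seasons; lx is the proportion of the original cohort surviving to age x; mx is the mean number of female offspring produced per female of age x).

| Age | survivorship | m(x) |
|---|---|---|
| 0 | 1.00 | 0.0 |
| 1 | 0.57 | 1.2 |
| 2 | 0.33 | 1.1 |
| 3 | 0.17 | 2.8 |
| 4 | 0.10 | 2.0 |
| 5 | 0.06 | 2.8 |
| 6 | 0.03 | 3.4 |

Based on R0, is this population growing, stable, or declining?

R0 = Σ lx·mx = 0 + 0.684 + 0.363 + 0.476 + 0.2 + 0.168 + 0.102 = 1.993
R0 > 1, so the population is growing.

growing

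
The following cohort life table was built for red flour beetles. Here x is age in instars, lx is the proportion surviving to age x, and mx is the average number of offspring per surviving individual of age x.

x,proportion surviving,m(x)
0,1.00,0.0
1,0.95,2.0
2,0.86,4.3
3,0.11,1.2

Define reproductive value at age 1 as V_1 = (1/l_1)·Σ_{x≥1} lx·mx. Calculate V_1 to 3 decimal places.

lx·mx for x ≥ 1: 1.9, 3.698, 0.132 → sum = 5.73
V_1 = 5.73 / l_1 = 5.73 / 0.95 = 6.031579… → 6.032

6.032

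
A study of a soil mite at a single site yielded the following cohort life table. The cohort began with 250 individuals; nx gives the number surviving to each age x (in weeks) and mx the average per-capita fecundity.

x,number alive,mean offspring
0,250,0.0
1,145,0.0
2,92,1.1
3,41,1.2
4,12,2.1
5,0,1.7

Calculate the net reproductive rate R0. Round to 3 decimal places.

0.702

lx = nx/n0 = nx/250: 1, 0.58, 0.368, 0.164, 0.048, 0
lx·mx by age: 0, 0, 0.4048, 0.1968, 0.1008, 0
R0 = Σ lx·mx = 0.7024 → 0.702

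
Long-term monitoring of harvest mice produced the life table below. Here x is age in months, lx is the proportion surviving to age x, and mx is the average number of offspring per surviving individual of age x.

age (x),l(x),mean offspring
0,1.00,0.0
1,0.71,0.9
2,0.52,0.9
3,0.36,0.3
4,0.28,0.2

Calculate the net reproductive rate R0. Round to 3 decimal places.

lx·mx by age: 0, 0.639, 0.468, 0.108, 0.056
R0 = Σ lx·mx = 1.271 → 1.271

1.271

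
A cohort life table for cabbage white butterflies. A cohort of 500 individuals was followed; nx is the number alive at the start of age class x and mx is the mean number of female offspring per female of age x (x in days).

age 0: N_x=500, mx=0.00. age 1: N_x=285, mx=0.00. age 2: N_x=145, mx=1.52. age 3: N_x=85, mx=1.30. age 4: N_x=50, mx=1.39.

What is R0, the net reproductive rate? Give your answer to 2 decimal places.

lx = nx/n0 = nx/500: 1, 0.57, 0.29, 0.17, 0.1
lx·mx by age: 0, 0, 0.4408, 0.221, 0.139
R0 = Σ lx·mx = 0.8008 → 0.80

0.80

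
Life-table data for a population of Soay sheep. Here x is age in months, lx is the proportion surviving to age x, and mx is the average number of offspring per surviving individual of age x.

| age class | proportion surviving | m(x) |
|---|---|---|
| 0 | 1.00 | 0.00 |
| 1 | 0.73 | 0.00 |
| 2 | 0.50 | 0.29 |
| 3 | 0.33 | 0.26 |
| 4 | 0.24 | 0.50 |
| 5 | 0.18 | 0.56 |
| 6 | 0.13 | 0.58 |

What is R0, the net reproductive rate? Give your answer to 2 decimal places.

0.53

lx·mx by age: 0, 0, 0.145, 0.0858, 0.12, 0.1008, 0.0754
R0 = Σ lx·mx = 0.527 → 0.53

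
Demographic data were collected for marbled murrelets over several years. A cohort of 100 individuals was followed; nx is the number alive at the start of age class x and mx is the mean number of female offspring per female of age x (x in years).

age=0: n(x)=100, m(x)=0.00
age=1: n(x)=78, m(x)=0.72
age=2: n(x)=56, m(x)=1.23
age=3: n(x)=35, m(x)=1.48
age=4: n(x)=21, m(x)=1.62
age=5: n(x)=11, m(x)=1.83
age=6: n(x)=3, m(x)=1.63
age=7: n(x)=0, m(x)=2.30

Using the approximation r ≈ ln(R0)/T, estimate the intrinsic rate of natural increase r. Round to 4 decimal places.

lx = nx/n0 = nx/100: 1, 0.78, 0.56, 0.35, 0.21, 0.11, 0.03, 0
R0 = Σ lx·mx = 0 + 0.5616 + 0.6888 + 0.518 + 0.3402 + 0.2013 + 0.0489 + 0 = 2.3588
Σ x·lx·mx = 6.1539; T = 6.1539/2.3588 = 2.60891…
r ≈ ln(R0)/T = ln(2.3588)/2.60891… = 0.328931… → 0.3289

0.3289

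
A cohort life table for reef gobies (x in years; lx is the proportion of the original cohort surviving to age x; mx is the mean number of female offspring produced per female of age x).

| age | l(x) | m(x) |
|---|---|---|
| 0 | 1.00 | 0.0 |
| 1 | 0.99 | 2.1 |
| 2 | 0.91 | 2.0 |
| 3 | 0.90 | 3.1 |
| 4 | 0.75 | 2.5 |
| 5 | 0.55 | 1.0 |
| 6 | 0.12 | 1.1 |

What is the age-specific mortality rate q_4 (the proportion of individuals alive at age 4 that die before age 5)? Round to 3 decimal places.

0.267

q_4 = (l_4 − l_5) / l_4 = (0.75 − 0.55) / 0.75
     = 0.2 / 0.75 = 0.266667… → 0.267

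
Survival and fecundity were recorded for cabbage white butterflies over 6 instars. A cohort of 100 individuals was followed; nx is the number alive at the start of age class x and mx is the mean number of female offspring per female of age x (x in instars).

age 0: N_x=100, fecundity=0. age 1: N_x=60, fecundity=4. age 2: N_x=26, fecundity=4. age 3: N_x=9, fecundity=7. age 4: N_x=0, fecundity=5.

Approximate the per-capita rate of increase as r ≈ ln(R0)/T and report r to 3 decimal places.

lx = nx/n0 = nx/100: 1, 0.6, 0.26, 0.09, 0
R0 = Σ lx·mx = 0 + 2.4 + 1.04 + 0.63 + 0 = 4.07
Σ x·lx·mx = 6.37; T = 6.37/4.07 = 1.56511…
r ≈ ln(R0)/T = ln(4.07)/1.56511… = 0.89683… → 0.897

0.897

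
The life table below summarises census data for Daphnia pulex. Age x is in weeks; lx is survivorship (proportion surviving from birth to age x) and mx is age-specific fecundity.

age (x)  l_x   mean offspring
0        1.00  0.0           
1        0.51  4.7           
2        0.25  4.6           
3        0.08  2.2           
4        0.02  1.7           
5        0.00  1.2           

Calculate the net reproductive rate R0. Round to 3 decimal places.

3.757

lx·mx by age: 0, 2.397, 1.15, 0.176, 0.034, 0
R0 = Σ lx·mx = 3.757 → 3.757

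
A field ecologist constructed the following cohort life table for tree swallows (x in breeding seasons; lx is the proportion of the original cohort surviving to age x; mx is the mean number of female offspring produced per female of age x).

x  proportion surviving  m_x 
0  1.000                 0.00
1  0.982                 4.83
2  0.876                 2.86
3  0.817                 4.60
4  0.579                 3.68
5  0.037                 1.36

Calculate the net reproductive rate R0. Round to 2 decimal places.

13.19

lx·mx by age: 0, 4.74306, 2.50536, 3.7582, 2.13072, 0.05032
R0 = Σ lx·mx = 13.18766 → 13.19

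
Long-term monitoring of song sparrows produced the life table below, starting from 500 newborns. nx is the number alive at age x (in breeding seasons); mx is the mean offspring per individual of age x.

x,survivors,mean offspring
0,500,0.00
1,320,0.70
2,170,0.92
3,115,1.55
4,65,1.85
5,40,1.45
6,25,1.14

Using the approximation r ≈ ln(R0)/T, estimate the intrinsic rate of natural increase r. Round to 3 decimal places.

0.162

lx = nx/n0 = nx/500: 1, 0.64, 0.34, 0.23, 0.13, 0.08, 0.05
R0 = Σ lx·mx = 0 + 0.448 + 0.3128 + 0.3565 + 0.2405 + 0.116 + 0.057 = 1.5308
Σ x·lx·mx = 4.0271; T = 4.0271/1.5308 = 2.63072…
r ≈ ln(R0)/T = ln(1.5308)/2.63072… = 0.16185… → 0.162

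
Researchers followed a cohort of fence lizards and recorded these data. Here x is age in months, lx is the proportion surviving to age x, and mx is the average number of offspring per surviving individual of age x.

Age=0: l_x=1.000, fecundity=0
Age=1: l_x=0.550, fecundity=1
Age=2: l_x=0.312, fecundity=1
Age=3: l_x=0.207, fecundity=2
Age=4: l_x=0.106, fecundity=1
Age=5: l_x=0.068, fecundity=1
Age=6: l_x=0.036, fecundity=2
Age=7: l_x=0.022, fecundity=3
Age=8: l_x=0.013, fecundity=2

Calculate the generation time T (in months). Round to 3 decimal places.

lx·mx: 0, 0.55, 0.312, 0.414, 0.106, 0.068, 0.072, 0.066, 0.026 → R0 = 1.614
x·lx·mx: 0, 0.55, 0.624, 1.242, 0.424, 0.34, 0.432, 0.462, 0.208 → Σ = 4.282
T = 4.282 / 1.614 = 2.653036… → 2.653

2.653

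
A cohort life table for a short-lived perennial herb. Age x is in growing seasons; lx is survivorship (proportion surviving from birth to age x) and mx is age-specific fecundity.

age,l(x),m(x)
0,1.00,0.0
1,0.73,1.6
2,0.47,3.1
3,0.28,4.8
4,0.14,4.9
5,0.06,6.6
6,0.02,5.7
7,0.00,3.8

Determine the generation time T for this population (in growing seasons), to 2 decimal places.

lx·mx: 0, 1.168, 1.457, 1.344, 0.686, 0.396, 0.114, 0 → R0 = 5.165
x·lx·mx: 0, 1.168, 2.914, 4.032, 2.744, 1.98, 0.684, 0 → Σ = 13.522
T = 13.522 / 5.165 = 2.618006… → 2.62

2.62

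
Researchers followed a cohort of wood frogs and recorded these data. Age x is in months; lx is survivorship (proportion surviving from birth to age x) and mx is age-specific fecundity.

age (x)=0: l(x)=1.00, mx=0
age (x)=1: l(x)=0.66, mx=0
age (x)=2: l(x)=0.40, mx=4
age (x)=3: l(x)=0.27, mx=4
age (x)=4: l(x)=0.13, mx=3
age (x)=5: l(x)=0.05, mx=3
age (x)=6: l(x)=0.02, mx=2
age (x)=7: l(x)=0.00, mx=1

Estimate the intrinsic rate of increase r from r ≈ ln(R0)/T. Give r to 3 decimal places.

0.429

R0 = Σ lx·mx = 0 + 0 + 1.6 + 1.08 + 0.39 + 0.15 + 0.04 + 0 = 3.26
Σ x·lx·mx = 8.99; T = 8.99/3.26 = 2.75767…
r ≈ ln(R0)/T = ln(3.26)/2.75767… = 0.42852… → 0.429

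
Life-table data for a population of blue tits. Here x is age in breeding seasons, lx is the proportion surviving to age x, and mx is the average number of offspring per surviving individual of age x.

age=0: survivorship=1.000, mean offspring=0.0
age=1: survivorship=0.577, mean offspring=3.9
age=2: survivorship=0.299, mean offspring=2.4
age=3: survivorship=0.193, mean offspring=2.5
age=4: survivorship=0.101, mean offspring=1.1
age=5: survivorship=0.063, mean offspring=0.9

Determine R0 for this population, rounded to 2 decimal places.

3.62

lx·mx by age: 0, 2.2503, 0.7176, 0.4825, 0.1111, 0.0567
R0 = Σ lx·mx = 3.6182 → 3.62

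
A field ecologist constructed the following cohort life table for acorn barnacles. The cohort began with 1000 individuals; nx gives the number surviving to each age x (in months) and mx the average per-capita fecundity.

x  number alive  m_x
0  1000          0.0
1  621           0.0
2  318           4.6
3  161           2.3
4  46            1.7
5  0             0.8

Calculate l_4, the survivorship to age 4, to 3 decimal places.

l_4 = n_4/n_0 = 46/1000 = 0.046 → 0.046

0.046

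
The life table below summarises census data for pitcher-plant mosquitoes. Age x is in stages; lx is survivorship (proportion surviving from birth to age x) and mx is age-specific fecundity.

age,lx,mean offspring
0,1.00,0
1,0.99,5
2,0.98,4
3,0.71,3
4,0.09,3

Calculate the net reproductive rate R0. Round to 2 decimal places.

lx·mx by age: 0, 4.95, 3.92, 2.13, 0.27
R0 = Σ lx·mx = 11.27 → 11.27

11.27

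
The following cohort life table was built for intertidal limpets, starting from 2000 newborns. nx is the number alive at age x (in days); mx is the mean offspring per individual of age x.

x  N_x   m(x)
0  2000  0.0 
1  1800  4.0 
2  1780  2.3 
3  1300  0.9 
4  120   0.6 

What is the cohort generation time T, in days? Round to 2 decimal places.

lx = nx/n0 = nx/2000: 1, 0.9, 0.89, 0.65, 0.06
lx·mx: 0, 3.6, 2.047, 0.585, 0.036 → R0 = 6.268
x·lx·mx: 0, 3.6, 4.094, 1.755, 0.144 → Σ = 9.593
T = 9.593 / 6.268 = 1.530472… → 1.53

1.53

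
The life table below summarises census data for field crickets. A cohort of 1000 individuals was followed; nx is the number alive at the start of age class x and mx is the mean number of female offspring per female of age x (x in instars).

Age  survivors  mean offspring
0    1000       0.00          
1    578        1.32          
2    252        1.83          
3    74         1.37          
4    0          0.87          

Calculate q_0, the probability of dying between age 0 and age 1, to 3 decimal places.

lx = nx/n0 = nx/1000: 1, 0.578, 0.252, 0.074, 0
q_0 = (l_0 − l_1) / l_0 = (1 − 0.578) / 1
     = 0.422 / 1 = 0.422 → 0.422

0.422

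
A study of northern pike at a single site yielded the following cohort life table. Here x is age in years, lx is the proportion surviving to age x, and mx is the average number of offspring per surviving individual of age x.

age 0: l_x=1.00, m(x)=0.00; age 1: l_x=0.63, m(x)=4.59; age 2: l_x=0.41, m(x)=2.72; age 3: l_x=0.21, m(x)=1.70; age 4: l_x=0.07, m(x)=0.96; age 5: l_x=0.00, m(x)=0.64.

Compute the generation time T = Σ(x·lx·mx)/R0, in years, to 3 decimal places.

lx·mx: 0, 2.8917, 1.1152, 0.357, 0.0672, 0 → R0 = 4.4311
x·lx·mx: 0, 2.8917, 2.2304, 1.071, 0.2688, 0 → Σ = 6.4619
T = 6.4619 / 4.4311 = 1.458306… → 1.458

1.458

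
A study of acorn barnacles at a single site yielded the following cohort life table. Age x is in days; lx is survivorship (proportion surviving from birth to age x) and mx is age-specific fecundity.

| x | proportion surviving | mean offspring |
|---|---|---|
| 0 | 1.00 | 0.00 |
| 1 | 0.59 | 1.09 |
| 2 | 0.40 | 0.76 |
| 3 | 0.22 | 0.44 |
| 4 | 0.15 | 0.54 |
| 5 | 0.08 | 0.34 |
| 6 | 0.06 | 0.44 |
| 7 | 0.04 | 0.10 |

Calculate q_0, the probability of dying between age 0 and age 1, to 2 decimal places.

q_0 = (l_0 − l_1) / l_0 = (1 − 0.59) / 1
     = 0.41 / 1 = 0.41 → 0.41

0.41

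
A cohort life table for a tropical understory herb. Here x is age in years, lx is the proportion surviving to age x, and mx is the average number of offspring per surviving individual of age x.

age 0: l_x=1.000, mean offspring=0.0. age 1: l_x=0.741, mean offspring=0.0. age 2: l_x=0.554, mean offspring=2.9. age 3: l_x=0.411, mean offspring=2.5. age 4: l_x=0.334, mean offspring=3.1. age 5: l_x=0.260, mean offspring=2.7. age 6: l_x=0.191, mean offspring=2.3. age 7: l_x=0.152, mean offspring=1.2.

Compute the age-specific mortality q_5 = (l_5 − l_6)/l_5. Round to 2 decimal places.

0.27

q_5 = (l_5 − l_6) / l_5 = (0.26 − 0.191) / 0.26
     = 0.069 / 0.26 = 0.265385… → 0.27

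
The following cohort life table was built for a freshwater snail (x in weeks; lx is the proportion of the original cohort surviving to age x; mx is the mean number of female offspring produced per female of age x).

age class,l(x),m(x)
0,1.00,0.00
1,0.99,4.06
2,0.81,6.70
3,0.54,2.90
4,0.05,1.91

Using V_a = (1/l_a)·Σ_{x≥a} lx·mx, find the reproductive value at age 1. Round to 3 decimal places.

11.220

lx·mx for x ≥ 1: 4.0194, 5.427, 1.566, 0.0955 → sum = 11.1079
V_1 = 11.1079 / l_1 = 11.1079 / 0.99 = 11.220101… → 11.220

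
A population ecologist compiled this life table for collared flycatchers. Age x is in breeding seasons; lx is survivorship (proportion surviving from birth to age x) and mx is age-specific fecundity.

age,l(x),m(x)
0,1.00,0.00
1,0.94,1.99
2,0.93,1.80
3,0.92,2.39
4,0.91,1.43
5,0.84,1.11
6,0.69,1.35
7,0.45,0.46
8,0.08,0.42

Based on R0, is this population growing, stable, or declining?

R0 = Σ lx·mx = 0 + 1.8706 + 1.674 + 2.1988 + 1.3013 + 0.9324 + 0.9315 + 0.207 + 0.0336 = 9.1492
R0 > 1, so the population is growing.

growing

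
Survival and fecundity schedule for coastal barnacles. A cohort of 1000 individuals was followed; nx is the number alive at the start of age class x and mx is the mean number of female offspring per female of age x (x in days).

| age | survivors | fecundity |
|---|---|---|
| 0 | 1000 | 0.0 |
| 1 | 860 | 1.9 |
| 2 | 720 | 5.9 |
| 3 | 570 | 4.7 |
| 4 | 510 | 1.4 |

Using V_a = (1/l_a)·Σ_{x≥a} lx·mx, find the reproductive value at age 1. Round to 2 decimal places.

lx = nx/n0 = nx/1000: 1, 0.86, 0.72, 0.57, 0.51
lx·mx for x ≥ 1: 1.634, 4.248, 2.679, 0.714 → sum = 9.275
V_1 = 9.275 / l_1 = 9.275 / 0.86 = 10.784884… → 10.78

10.78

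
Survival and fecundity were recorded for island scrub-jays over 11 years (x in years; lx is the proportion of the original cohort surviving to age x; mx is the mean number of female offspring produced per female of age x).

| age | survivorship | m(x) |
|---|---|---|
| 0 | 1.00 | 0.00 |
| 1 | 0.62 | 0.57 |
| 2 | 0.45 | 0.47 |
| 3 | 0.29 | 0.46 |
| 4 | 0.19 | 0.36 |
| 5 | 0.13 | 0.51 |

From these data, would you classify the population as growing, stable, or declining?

declining

R0 = Σ lx·mx = 0 + 0.3534 + 0.2115 + 0.1334 + 0.0684 + 0.0663 = 0.833
R0 < 1, so the population is declining.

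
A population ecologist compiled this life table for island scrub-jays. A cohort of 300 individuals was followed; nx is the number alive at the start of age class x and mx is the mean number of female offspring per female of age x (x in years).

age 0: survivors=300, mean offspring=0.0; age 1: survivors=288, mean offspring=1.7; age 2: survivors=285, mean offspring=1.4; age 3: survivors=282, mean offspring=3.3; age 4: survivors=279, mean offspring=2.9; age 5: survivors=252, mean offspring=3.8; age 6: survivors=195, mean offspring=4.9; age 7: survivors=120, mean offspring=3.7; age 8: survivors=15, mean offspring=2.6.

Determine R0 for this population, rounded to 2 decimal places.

16.75

lx = nx/n0 = nx/300: 1, 0.96, 0.95, 0.94, 0.93, 0.84, 0.65, 0.4, 0.05
lx·mx by age: 0, 1.632, 1.33, 3.102, 2.697, 3.192, 3.185, 1.48, 0.13
R0 = Σ lx·mx = 16.748 → 16.75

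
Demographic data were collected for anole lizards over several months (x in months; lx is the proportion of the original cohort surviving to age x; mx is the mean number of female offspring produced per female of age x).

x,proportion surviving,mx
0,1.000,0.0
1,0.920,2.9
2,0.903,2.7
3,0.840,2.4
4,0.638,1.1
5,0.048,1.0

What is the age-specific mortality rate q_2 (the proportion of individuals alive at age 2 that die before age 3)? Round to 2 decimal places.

0.07

q_2 = (l_2 − l_3) / l_2 = (0.903 − 0.84) / 0.903
     = 0.063 / 0.903 = 0.069767… → 0.07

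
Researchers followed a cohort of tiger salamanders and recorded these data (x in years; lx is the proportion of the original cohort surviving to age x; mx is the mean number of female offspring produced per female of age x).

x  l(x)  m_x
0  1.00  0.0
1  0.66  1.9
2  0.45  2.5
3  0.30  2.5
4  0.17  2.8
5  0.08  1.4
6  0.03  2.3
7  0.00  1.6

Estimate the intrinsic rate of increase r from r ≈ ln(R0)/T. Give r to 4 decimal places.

R0 = Σ lx·mx = 0 + 1.254 + 1.125 + 0.75 + 0.476 + 0.112 + 0.069 + 0 = 3.786
Σ x·lx·mx = 8.632; T = 8.632/3.786 = 2.27998…
r ≈ ln(R0)/T = ln(3.786)/2.27998… = 0.583913… → 0.5839

0.5839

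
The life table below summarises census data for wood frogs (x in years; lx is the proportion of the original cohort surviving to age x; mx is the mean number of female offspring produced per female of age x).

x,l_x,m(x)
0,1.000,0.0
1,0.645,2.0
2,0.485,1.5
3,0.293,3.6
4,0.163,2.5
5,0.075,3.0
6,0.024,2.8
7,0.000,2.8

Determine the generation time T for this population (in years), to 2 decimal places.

lx·mx: 0, 1.29, 0.7275, 1.0548, 0.4075, 0.225, 0.0672, 0 → R0 = 3.772
x·lx·mx: 0, 1.29, 1.455, 3.1644, 1.63, 1.125, 0.4032, 0 → Σ = 9.0676
T = 9.0676 / 3.772 = 2.403924… → 2.40

2.40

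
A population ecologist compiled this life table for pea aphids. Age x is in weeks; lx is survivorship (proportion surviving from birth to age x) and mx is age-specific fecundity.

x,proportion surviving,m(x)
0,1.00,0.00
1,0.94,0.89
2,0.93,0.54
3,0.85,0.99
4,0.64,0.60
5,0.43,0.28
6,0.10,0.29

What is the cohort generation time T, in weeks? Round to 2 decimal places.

lx·mx: 0, 0.8366, 0.5022, 0.8415, 0.384, 0.1204, 0.029 → R0 = 2.7137
x·lx·mx: 0, 0.8366, 1.0044, 2.5245, 1.536, 0.602, 0.174 → Σ = 6.6775
T = 6.6775 / 2.7137 = 2.460663… → 2.46

2.46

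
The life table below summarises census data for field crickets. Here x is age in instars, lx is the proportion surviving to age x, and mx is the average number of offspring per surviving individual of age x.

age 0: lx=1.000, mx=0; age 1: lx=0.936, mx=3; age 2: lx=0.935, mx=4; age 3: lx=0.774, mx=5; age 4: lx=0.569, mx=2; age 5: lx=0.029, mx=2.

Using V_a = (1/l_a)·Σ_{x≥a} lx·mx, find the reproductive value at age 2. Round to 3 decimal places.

lx·mx for x ≥ 2: 3.74, 3.87, 1.138, 0.058 → sum = 8.806
V_2 = 8.806 / l_2 = 8.806 / 0.935 = 9.418182… → 9.418

9.418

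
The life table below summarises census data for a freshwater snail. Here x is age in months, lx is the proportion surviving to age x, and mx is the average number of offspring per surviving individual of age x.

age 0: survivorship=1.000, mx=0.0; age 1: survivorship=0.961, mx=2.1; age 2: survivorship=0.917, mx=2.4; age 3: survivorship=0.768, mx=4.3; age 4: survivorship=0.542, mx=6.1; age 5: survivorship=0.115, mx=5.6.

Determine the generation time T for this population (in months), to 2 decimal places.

2.86

lx·mx: 0, 2.0181, 2.2008, 3.3024, 3.3062, 0.644 → R0 = 11.4715
x·lx·mx: 0, 2.0181, 4.4016, 9.9072, 13.2248, 3.22 → Σ = 32.7717
T = 32.7717 / 11.4715 = 2.856793… → 2.86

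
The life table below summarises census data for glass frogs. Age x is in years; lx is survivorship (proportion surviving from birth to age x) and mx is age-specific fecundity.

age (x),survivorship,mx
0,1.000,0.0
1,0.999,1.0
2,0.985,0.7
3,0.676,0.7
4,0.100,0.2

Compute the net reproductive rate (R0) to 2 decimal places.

lx·mx by age: 0, 0.999, 0.6895, 0.4732, 0.02
R0 = Σ lx·mx = 2.1817 → 2.18

2.18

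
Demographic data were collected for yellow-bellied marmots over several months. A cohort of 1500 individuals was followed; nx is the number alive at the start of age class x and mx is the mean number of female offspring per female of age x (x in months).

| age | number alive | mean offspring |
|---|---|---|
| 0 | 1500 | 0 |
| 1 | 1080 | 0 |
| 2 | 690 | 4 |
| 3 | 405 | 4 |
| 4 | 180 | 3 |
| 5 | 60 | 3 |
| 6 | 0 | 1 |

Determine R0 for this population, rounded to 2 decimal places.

3.40

lx = nx/n0 = nx/1500: 1, 0.72, 0.46, 0.27, 0.12, 0.04, 0
lx·mx by age: 0, 0, 1.84, 1.08, 0.36, 0.12, 0
R0 = Σ lx·mx = 3.4 → 3.40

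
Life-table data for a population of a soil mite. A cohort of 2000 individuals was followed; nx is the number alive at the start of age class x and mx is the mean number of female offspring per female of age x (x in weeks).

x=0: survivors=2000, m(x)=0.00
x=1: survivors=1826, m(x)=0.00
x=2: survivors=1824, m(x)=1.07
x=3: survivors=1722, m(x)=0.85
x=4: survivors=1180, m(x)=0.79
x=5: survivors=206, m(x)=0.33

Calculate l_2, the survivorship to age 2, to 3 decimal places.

l_2 = n_2/n_0 = 1824/2000 = 0.912 → 0.912

0.912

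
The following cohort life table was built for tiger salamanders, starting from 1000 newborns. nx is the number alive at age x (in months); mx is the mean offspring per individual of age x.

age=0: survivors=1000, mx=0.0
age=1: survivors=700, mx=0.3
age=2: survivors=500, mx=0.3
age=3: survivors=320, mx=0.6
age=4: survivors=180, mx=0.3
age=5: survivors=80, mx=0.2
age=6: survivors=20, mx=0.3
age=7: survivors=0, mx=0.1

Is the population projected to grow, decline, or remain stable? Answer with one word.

lx = nx/n0 = nx/1000: 1, 0.7, 0.5, 0.32, 0.18, 0.08, 0.02, 0
R0 = Σ lx·mx = 0 + 0.21 + 0.15 + 0.192 + 0.054 + 0.016 + 0.006 + 0 = 0.628
R0 < 1, so the population is declining.

declining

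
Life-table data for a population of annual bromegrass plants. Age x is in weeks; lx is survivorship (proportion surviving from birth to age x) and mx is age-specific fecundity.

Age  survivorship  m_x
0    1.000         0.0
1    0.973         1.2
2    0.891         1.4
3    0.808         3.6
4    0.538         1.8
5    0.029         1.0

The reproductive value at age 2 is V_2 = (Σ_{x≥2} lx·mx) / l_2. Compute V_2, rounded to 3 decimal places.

lx·mx for x ≥ 2: 1.2474, 2.9088, 0.9684, 0.029 → sum = 5.1536
V_2 = 5.1536 / l_2 = 5.1536 / 0.891 = 5.784063… → 5.784

5.784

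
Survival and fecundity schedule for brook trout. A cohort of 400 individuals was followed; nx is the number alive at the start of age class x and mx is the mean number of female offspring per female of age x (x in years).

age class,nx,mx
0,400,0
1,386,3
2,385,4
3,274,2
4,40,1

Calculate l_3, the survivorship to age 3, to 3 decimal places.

l_3 = n_3/n_0 = 274/400 = 0.685 → 0.685

0.685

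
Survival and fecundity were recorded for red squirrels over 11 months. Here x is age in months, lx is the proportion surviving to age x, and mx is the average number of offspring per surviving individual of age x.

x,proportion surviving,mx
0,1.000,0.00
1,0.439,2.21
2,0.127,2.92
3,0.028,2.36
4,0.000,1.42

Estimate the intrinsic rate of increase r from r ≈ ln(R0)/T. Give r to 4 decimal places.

0.2516

R0 = Σ lx·mx = 0 + 0.97019 + 0.37084 + 0.06608 + 0 = 1.40711
Σ x·lx·mx = 1.91011; T = 1.91011/1.40711 = 1.35747…
r ≈ ln(R0)/T = ln(1.40711)/1.35747… = 0.251599… → 0.2516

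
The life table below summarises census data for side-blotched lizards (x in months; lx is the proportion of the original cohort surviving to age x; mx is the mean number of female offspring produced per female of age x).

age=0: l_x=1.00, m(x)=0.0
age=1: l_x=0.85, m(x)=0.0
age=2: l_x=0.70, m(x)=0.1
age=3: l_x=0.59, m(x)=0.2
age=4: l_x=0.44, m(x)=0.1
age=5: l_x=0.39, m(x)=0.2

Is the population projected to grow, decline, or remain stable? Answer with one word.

declining

R0 = Σ lx·mx = 0 + 0 + 0.07 + 0.118 + 0.044 + 0.078 = 0.31
R0 < 1, so the population is declining.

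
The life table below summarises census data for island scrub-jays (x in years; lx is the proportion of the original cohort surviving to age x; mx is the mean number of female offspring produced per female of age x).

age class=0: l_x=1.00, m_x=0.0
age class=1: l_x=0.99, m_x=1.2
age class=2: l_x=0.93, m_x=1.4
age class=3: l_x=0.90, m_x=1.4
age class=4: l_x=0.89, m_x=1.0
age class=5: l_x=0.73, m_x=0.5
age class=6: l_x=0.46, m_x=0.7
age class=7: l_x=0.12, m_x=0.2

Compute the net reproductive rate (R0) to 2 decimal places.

5.35

lx·mx by age: 0, 1.188, 1.302, 1.26, 0.89, 0.365, 0.322, 0.024
R0 = Σ lx·mx = 5.351 → 5.35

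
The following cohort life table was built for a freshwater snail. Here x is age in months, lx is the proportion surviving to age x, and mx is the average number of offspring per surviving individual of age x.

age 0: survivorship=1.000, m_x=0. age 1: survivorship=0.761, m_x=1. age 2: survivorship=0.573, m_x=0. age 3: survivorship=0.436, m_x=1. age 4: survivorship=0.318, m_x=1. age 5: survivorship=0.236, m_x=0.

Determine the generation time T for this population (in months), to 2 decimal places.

2.21

lx·mx: 0, 0.761, 0, 0.436, 0.318, 0 → R0 = 1.515
x·lx·mx: 0, 0.761, 0, 1.308, 1.272, 0 → Σ = 3.341
T = 3.341 / 1.515 = 2.205281… → 2.21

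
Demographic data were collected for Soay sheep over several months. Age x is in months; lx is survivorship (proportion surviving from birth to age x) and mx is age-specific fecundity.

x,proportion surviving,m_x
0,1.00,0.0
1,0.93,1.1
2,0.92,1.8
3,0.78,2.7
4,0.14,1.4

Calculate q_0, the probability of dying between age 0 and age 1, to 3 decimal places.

0.070

q_0 = (l_0 − l_1) / l_0 = (1 − 0.93) / 1
     = 0.07 / 1 = 0.07 → 0.070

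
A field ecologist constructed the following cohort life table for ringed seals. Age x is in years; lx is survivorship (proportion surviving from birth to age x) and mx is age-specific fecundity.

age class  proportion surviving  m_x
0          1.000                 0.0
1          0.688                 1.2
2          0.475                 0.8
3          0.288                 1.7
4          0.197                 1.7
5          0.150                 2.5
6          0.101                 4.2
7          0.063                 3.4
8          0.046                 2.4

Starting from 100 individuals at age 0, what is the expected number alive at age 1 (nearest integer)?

69

Expected survivors = N0 · l_1 = 100 × 0.688 = 68.8 → 69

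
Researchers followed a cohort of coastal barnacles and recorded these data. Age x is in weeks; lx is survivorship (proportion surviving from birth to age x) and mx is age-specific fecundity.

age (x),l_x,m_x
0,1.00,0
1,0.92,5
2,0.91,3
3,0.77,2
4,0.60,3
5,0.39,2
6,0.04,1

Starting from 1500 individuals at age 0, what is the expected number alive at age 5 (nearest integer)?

Expected survivors = N0 · l_5 = 1500 × 0.39 = 585 → 585

585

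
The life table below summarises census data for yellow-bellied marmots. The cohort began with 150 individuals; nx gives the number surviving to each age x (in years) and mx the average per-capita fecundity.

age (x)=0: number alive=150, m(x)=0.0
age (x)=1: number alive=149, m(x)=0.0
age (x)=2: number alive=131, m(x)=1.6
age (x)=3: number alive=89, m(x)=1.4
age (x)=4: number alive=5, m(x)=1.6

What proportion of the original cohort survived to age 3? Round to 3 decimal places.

l_3 = n_3/n_0 = 89/150 = 0.593333… → 0.593

0.593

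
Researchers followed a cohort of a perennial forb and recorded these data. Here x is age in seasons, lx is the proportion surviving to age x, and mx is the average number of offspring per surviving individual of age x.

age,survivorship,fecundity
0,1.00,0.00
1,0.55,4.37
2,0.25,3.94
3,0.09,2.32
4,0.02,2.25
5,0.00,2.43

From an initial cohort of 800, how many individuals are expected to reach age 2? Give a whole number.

Expected survivors = N0 · l_2 = 800 × 0.25 = 200 → 200

200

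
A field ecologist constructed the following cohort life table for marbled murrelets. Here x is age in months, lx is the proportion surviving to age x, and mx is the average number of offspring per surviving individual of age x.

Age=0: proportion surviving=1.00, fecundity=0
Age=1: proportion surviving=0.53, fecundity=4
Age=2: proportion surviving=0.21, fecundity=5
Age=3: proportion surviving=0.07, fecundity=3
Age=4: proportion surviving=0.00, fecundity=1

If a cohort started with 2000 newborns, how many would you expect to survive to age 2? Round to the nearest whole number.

Expected survivors = N0 · l_2 = 2000 × 0.21 = 420 → 420

420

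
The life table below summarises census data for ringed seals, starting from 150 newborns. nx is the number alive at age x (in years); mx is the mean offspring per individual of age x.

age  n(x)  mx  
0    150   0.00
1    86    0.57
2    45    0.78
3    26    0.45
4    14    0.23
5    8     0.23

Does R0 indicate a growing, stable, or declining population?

declining

lx = nx/n0 = nx/150: 1, 0.57333…, 0.3, 0.17333…, 0.09333…, 0.05333…
R0 = Σ lx·mx = 0 + 0.3268… + 0.234 + 0.078… + 0.021467… + 0.012267… = 0.672533…
R0 < 1, so the population is declining.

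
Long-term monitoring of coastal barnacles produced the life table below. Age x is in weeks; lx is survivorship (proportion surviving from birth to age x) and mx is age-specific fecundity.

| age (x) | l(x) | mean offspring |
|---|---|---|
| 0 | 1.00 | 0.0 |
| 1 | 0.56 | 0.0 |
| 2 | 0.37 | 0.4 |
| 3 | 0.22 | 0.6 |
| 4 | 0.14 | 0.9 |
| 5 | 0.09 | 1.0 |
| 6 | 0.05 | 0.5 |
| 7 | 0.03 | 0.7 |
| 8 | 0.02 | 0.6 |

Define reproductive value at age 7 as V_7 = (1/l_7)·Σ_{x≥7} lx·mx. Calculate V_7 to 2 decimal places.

1.10

lx·mx for x ≥ 7: 0.021, 0.012 → sum = 0.033
V_7 = 0.033 / l_7 = 0.033 / 0.03 = 1.1 → 1.10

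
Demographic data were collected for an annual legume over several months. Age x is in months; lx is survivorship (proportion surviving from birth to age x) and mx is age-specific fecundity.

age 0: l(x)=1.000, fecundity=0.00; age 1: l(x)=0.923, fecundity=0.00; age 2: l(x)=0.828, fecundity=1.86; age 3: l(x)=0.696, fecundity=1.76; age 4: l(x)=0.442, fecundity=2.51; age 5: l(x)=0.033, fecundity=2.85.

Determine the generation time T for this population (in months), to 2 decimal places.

2.94

lx·mx: 0, 0, 1.54008, 1.22496, 1.10942, 0.09405 → R0 = 3.96851
x·lx·mx: 0, 0, 3.08016, 3.67488, 4.43768, 0.47025 → Σ = 11.66297
T = 11.66297 / 3.96851 = 2.938879… → 2.94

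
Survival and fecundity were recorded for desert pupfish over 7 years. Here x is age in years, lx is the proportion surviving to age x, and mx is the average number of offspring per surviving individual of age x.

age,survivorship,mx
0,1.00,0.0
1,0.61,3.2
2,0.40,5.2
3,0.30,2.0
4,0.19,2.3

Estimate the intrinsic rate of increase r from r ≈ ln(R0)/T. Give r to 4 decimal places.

0.8517

R0 = Σ lx·mx = 0 + 1.952 + 2.08 + 0.6 + 0.437 = 5.069
Σ x·lx·mx = 9.66; T = 9.66/5.069 = 1.9057…
r ≈ ln(R0)/T = ln(5.069)/1.9057… = 0.85173… → 0.8517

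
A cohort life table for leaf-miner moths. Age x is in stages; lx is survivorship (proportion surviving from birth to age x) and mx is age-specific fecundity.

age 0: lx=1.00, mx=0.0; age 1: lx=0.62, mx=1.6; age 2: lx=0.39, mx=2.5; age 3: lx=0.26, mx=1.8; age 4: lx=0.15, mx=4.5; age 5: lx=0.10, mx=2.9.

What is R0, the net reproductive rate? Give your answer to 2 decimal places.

lx·mx by age: 0, 0.992, 0.975, 0.468, 0.675, 0.29
R0 = Σ lx·mx = 3.4 → 3.40

3.40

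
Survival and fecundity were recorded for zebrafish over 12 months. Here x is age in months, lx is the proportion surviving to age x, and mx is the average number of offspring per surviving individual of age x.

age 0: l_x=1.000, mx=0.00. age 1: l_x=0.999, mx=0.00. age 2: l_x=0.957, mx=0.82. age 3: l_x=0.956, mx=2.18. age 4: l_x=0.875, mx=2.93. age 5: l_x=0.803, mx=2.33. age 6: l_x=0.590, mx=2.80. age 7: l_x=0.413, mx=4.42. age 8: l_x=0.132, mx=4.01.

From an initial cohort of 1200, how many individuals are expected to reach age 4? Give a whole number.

1050

Expected survivors = N0 · l_4 = 1200 × 0.875 = 1050 → 1050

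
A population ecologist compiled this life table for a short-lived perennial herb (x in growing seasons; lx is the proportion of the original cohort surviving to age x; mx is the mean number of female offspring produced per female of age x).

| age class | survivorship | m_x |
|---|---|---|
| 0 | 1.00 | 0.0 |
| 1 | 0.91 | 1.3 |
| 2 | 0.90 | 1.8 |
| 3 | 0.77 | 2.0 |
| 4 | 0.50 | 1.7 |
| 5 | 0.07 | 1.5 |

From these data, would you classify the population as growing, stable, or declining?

R0 = Σ lx·mx = 0 + 1.183 + 1.62 + 1.54 + 0.85 + 0.105 = 5.298
R0 > 1, so the population is growing.

growing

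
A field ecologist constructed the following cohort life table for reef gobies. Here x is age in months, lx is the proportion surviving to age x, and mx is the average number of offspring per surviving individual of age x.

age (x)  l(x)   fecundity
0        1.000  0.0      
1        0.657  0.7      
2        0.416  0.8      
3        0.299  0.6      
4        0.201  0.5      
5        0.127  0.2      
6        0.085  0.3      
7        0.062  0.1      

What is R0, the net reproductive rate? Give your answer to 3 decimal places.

1.130

lx·mx by age: 0, 0.4599, 0.3328, 0.1794, 0.1005, 0.0254, 0.0255, 0.0062
R0 = Σ lx·mx = 1.1297 → 1.130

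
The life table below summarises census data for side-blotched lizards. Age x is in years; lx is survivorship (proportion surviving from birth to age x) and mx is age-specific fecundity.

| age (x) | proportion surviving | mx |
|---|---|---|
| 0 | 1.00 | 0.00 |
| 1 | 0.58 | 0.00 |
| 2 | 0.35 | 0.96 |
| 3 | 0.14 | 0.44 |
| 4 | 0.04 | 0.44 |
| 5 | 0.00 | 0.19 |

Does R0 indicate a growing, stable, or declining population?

declining

R0 = Σ lx·mx = 0 + 0 + 0.336 + 0.0616 + 0.0176 + 0 = 0.4152
R0 < 1, so the population is declining.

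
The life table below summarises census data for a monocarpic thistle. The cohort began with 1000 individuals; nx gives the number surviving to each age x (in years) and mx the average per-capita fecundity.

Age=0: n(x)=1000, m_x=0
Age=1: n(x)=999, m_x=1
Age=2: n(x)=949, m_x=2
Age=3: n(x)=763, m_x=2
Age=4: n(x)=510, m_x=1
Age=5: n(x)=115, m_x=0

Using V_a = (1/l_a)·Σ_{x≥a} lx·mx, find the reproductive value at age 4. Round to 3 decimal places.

1.000

lx = nx/n0 = nx/1000: 1, 0.999, 0.949, 0.763, 0.51, 0.115
lx·mx for x ≥ 4: 0.51, 0 → sum = 0.51
V_4 = 0.51 / l_4 = 0.51 / 0.51 = 1 → 1.000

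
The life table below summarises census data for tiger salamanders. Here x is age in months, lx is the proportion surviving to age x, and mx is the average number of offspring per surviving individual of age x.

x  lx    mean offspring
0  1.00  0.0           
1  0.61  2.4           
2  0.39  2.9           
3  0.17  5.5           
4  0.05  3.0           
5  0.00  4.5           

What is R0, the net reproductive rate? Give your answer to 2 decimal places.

3.68

lx·mx by age: 0, 1.464, 1.131, 0.935, 0.15, 0
R0 = Σ lx·mx = 3.68 → 3.68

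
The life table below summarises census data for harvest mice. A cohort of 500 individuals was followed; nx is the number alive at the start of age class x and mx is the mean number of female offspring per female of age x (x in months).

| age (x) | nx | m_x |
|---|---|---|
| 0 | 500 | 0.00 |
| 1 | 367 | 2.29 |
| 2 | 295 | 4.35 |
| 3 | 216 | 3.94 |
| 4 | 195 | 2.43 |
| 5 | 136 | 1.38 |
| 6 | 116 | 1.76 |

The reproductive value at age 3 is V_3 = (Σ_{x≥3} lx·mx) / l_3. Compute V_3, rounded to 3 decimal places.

lx = nx/n0 = nx/500: 1, 0.734, 0.59, 0.432, 0.39, 0.272, 0.232
lx·mx for x ≥ 3: 1.70208, 0.9477, 0.37536, 0.40832 → sum = 3.43346
V_3 = 3.43346 / l_3 = 3.43346 / 0.432 = 7.947824… → 7.948

7.948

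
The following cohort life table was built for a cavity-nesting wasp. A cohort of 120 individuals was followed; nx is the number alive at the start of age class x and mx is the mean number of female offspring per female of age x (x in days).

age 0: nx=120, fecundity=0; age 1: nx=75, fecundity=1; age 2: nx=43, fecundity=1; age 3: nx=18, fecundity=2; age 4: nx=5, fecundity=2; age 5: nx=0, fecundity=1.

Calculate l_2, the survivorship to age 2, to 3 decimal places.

0.358

l_2 = n_2/n_0 = 43/120 = 0.358333… → 0.358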